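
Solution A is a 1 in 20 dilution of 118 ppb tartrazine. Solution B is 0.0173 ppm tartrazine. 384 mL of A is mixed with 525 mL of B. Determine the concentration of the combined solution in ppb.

C_A = 118 ppb / 20 = 5.90 ppb.
C_B = 0.0173 ppm = 17.3 ppb.
C_mix = (C_A·V_A + C_B·V_B)/(V_A + V_B) = (5.90×384 + 17.3×525) / 909.0 = 12.5 ppb.

12.5 ppb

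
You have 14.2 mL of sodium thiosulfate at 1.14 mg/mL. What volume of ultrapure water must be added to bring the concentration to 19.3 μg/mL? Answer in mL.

825 mL

19.3 μg/mL = 0.0193 mg/mL.
V₂ = C₁V₁/C₂ = 1.14 × 14.2 / 0.0193 = 839 mL.
Diluent to add = V₂ − V₁ = 839 − 14.2 = 825 mL.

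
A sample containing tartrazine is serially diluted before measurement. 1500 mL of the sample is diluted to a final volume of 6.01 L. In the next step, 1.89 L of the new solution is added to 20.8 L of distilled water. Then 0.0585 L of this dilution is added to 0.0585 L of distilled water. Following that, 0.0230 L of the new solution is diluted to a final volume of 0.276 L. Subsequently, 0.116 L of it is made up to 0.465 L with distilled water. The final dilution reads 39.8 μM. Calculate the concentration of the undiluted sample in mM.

184 mM

Overall dilution factor = 4.007 × 12.01 × 2 × 12 × 4.009 = 4628.
Original = 39.8 μM × 4628 = 1.84 × 10⁵ μM = 184 mM.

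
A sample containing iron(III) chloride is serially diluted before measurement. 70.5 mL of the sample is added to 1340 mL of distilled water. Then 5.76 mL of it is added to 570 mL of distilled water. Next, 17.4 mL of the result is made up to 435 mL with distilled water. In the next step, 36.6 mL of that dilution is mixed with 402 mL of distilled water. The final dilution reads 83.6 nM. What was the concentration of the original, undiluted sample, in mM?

Overall dilution factor = 20.01 × 99.96 × 25 × 11.98 = 5.99 × 10⁵.
Original = 83.6 nM × 5.99 × 10⁵ = 5.01 × 10⁷ nM = 50.1 mM.

50.1 mM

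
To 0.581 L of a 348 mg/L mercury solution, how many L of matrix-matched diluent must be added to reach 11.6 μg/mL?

16.8 L

11.6 μg/mL = 11.6 mg/L.
V₂ = C₁V₁/C₂ = 348 × 0.581 / 11.6 = 17.4 L.
Diluent to add = V₂ − V₁ = 17.4 − 0.581 = 16.8 L.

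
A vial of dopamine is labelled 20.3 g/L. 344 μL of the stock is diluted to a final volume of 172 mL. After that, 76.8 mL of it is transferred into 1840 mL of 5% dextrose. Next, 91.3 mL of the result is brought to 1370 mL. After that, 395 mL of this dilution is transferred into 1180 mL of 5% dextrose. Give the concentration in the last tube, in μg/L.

27.2 μg/L

Overall dilution factor = 500 × 24.96 × 15.01 × 3.987 = 7.47 × 10⁵.
20.3 g/L / 7.47 × 10⁵ = 2.72 × 10⁻⁵ g/L = 27.2 μg/L.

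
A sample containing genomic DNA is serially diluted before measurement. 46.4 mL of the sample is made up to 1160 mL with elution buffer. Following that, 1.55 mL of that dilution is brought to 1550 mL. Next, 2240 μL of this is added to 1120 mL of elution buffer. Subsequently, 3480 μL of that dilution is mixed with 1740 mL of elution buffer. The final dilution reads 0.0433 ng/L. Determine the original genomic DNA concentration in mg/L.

272 mg/L

Overall dilution factor = 25 × 1000 × 501 × 501 = 6.28 × 10⁹.
Original = 0.0433 ng/L × 6.28 × 10⁹ = 2.72 × 10⁸ ng/L = 272 mg/L.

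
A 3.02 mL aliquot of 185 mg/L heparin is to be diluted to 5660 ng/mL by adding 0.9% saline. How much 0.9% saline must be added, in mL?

95.7 mL

5660 ng/mL = 5.66 mg/L.
V₂ = C₁V₁/C₂ = 185 × 3.02 / 5.66 = 98.7 mL.
Diluent to add = V₂ − V₁ = 98.7 − 3.02 = 95.7 mL.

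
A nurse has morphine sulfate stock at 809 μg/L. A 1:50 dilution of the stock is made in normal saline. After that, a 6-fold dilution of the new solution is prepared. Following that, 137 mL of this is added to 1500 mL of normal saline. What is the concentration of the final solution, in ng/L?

226 ng/L

Overall dilution factor = 50 × 6 × 11.95 = 3585.
809 μg/L / 3585 = 0.226 μg/L = 226 ng/L.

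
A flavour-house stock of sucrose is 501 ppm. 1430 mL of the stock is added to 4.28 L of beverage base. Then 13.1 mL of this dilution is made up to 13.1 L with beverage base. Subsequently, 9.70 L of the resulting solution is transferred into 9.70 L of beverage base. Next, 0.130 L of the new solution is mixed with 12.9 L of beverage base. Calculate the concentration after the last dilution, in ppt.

Overall dilution factor = 3.993 × 1000 × 2 × 100.2 = 8.00 × 10⁵.
501 ppm / 8.00 × 10⁵ = 6.26 × 10⁻⁴ ppm = 626 ppt.

626 ppt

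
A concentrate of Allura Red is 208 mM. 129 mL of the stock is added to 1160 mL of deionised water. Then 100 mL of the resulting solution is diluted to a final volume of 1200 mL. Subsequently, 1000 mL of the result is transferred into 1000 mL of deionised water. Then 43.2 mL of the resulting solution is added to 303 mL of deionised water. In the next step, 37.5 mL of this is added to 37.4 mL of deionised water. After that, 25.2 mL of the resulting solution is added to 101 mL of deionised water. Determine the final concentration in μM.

10.8 μM

Overall dilution factor = 9.992 × 12 × 2 × 8.014 × 1.997 × 5.008 = 1.92 × 10⁴.
208 mM / 1.92 × 10⁴ = 0.0108 mM = 10.8 μM.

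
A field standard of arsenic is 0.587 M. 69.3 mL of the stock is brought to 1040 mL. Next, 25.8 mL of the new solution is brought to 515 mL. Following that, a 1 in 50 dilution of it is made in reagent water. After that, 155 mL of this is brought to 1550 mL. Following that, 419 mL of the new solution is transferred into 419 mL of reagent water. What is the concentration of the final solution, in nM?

1960 nM

Overall dilution factor = 15.01 × 19.96 × 50 × 10 × 2 = 3.00 × 10⁵.
0.587 M / 3.00 × 10⁵ = 1.96 × 10⁻⁶ M = 1960 nM.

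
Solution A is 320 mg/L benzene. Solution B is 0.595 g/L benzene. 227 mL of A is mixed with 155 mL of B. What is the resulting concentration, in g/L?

C_B = 0.595 g/L = 595 mg/L.
C_mix = (C_A·V_A + C_B·V_B)/(V_A + V_B) = (320×227 + 595×155) / 382.0 = 432 mg/L = 0.432 g/L.

0.432 g/L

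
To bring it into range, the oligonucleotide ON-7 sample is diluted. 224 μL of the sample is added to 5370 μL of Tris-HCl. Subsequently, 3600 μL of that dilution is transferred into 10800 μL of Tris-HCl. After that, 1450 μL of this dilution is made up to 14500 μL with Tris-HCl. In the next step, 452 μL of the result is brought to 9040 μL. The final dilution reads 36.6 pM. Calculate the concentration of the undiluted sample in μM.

0.731 μM

Overall dilution factor = 24.97 × 4 × 10 × 20 = 2.00 × 10⁴.
Original = 36.6 pM × 2.00 × 10⁴ = 7.31 × 10⁵ pM = 0.731 μM.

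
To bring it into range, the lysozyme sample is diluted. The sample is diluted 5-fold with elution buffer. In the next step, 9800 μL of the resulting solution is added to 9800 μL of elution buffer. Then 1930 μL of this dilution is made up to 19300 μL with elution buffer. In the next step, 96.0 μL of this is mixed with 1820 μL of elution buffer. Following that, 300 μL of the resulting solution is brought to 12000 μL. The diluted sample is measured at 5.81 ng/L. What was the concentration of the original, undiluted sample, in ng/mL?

464 ng/mL

Overall dilution factor = 5 × 2 × 10 × 19.96 × 40 = 7.98 × 10⁴.
Original = 5.81 ng/L × 7.98 × 10⁴ = 4.64 × 10⁵ ng/L = 464 ng/mL.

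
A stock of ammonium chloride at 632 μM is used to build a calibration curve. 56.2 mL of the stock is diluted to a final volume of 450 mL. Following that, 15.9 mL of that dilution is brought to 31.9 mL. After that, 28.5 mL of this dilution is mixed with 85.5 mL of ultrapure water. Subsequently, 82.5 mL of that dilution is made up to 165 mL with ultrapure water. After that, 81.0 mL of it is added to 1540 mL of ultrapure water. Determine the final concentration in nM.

Overall dilution factor = 8.007 × 2.006 × 4 × 2 × 20.01 = 2572.
632 μM / 2572 = 0.246 μM = 246 nM.

246 nM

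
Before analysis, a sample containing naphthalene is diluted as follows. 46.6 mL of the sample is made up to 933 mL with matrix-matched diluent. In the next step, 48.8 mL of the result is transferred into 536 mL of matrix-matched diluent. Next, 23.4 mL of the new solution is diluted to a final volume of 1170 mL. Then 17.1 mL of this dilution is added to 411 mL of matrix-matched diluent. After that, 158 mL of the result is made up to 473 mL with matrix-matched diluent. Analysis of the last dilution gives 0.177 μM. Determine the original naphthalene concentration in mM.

159 mM

Overall dilution factor = 20.02 × 11.98 × 50 × 25.04 × 2.994 = 8.99 × 10⁵.
Original = 0.177 μM × 8.99 × 10⁵ = 1.59 × 10⁵ μM = 159 mM.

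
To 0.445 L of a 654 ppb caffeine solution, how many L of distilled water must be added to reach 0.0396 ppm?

0.0396 ppm = 39.6 ppb.
V₂ = C₁V₁/C₂ = 654 × 0.445 / 39.6 = 7.35 L.
Diluent to add = V₂ − V₁ = 7.35 − 0.445 = 6.90 L.

6.90 L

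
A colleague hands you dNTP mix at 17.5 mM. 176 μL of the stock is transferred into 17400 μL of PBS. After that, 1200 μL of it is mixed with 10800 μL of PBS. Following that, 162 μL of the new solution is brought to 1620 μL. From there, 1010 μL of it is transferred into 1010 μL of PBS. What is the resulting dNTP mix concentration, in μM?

0.876 μM

Overall dilution factor = 99.86 × 10 × 10 × 2 = 2.00 × 10⁴.
17.5 mM / 2.00 × 10⁴ = 8.76 × 10⁻⁴ mM = 0.876 μM.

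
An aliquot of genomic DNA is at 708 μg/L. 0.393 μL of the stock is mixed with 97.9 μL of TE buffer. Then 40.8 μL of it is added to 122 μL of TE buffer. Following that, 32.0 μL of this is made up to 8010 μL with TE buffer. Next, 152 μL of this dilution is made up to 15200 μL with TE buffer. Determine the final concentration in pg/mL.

0.0283 pg/mL

Overall dilution factor = 250.1 × 3.990 × 250.3 × 100 = 2.50 × 10⁷.
708 μg/L / 2.50 × 10⁷ = 2.83 × 10⁻⁵ μg/L = 0.0283 pg/mL.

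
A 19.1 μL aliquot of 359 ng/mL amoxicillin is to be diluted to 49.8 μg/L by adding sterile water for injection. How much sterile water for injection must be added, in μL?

49.8 μg/L = 49.8 ng/mL.
V₂ = C₁V₁/C₂ = 359 × 19.1 / 49.8 = 138 μL.
Diluent to add = V₂ − V₁ = 138 − 19.1 = 119 μL.

119 μL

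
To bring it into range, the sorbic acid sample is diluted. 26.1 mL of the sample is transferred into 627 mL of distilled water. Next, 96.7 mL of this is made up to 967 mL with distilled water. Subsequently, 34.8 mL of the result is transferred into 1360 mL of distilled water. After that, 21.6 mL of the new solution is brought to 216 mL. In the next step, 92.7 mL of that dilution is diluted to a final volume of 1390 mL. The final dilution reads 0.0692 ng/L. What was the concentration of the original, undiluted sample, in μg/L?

Overall dilution factor = 25.02 × 10 × 40.08 × 10 × 14.99 = 1.50 × 10⁶.
Original = 0.0692 ng/L × 1.50 × 10⁶ = 1.04 × 10⁵ ng/L = 104 μg/L.

104 μg/L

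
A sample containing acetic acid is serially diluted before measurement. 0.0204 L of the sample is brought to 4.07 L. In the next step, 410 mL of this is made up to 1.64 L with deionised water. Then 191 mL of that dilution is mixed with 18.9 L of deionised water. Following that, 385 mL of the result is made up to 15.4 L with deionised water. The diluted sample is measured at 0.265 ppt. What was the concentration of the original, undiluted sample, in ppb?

846 ppb

Overall dilution factor = 199.5 × 4 × 99.95 × 40 = 3.19 × 10⁶.
Original = 0.265 ppt × 3.19 × 10⁶ = 8.46 × 10⁵ ppt = 846 ppb.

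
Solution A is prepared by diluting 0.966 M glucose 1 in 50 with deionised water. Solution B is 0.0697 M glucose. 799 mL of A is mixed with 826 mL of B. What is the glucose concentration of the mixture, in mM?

44.9 mM

C_A = 0.966 M / 50 = 0.0193 M.
C_mix = (C_A·V_A + C_B·V_B)/(V_A + V_B) = (0.0193×799 + 0.0697×826) / 1625 = 0.0449 M = 44.9 mM.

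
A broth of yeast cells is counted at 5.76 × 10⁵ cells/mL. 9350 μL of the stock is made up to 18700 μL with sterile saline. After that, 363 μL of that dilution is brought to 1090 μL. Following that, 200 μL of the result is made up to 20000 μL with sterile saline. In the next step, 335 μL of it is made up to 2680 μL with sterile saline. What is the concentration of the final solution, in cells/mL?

Overall dilution factor = 2 × 3.003 × 100 × 8 = 4804.
5.76 × 10⁵ cells/mL / 4804 = 120 cells/mL.

120 cells/mL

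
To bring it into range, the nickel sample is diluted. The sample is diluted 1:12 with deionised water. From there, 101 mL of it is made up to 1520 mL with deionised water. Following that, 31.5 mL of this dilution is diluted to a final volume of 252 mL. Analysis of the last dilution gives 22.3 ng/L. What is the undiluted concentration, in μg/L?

Overall dilution factor = 12 × 15.05 × 8 = 1445.
Original = 22.3 ng/L × 1445 = 3.22 × 10⁴ ng/L = 32.2 μg/L.

32.2 μg/L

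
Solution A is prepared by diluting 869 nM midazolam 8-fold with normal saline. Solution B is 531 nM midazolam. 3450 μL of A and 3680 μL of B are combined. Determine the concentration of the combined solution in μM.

0.327 μM

C_A = 869 nM / 8 = 109 nM.
C_mix = (C_A·V_A + C_B·V_B)/(V_A + V_B) = (109×3450 + 531×3680) / 7130 = 327 nM = 0.327 μM.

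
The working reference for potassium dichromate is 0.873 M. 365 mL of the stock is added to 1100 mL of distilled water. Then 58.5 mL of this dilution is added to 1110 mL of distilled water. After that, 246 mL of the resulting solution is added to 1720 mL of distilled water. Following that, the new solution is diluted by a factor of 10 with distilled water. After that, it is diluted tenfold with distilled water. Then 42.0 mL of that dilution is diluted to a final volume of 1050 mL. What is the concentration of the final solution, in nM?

545 nM

Overall dilution factor = 4.014 × 19.97 × 7.992 × 10 × 10 × 25 = 1.60 × 10⁶.
0.873 M / 1.60 × 10⁶ = 5.45 × 10⁻⁷ M = 545 nM.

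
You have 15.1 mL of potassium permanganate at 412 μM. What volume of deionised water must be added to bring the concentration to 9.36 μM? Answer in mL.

650 mL

V₂ = C₁V₁/C₂ = 412 × 15.1 / 9.36 = 665 mL.
Diluent to add = V₂ − V₁ = 665 − 15.1 = 650 mL.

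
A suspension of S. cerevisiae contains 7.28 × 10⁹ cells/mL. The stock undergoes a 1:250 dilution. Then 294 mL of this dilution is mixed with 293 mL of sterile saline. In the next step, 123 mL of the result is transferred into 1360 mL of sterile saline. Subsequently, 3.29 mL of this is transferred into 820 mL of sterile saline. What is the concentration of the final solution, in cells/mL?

Overall dilution factor = 250 × 1.997 × 12.06 × 250.2 = 1.51 × 10⁶.
7.28 × 10⁹ cells/mL / 1.51 × 10⁶ = 4830 cells/mL.

4830 cells/mL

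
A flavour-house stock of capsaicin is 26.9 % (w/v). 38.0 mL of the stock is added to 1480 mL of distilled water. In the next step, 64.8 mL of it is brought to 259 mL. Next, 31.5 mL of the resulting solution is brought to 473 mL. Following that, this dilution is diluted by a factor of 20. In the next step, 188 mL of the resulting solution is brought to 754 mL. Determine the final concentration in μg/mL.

1.40 μg/mL

Overall dilution factor = 39.95 × 3.997 × 15.02 × 20 × 4.011 = 1.92 × 10⁵.
26.9 % (w/v) / 1.92 × 10⁵ = 1.40 × 10⁻⁴ % (w/v) = 1.40 μg/mL.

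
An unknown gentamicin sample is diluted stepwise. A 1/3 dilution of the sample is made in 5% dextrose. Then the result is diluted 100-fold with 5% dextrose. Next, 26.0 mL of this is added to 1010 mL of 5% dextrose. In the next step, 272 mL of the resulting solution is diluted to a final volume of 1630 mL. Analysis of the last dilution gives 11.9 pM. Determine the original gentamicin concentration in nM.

Overall dilution factor = 3 × 100 × 39.85 × 5.993 = 7.16 × 10⁴.
Original = 11.9 pM × 7.16 × 10⁴ = 8.52 × 10⁵ pM = 852 nM.

852 nM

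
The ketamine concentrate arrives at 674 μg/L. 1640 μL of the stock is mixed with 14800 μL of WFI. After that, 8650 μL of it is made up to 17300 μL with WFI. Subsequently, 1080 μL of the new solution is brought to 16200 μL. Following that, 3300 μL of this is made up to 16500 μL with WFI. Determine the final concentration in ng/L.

Overall dilution factor = 10.02 × 2 × 15 × 5 = 1504.
674 μg/L / 1504 = 0.448 μg/L = 448 ng/L.

448 ng/L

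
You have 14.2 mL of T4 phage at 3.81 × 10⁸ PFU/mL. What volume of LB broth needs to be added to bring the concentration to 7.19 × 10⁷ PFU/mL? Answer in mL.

61.0 mL

V₂ = C₁V₁/C₂ = 3.81 × 10⁸ × 14.2 / 7.19 × 10⁷ = 75.2 mL.
Diluent to add = V₂ − V₁ = 75.2 − 14.2 = 61.0 mL.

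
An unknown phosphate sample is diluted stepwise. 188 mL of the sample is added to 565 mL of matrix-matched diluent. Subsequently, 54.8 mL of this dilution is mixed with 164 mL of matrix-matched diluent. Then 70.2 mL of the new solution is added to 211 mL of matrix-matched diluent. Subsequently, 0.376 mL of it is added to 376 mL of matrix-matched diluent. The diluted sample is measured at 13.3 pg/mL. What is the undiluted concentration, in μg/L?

853 μg/L

Overall dilution factor = 4.005 × 3.993 × 4.006 × 1001 = 6.41 × 10⁴.
Original = 13.3 pg/mL × 6.41 × 10⁴ = 8.53 × 10⁵ pg/mL = 853 μg/L.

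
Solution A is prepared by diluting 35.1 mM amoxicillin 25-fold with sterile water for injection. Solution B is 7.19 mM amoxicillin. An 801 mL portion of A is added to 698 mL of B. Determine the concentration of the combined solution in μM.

4100 μM

C_A = 35.1 mM / 25 = 1.40 mM.
C_mix = (C_A·V_A + C_B·V_B)/(V_A + V_B) = (1.40×801 + 7.19×698) / 1499 = 4.10 mM = 4100 μM.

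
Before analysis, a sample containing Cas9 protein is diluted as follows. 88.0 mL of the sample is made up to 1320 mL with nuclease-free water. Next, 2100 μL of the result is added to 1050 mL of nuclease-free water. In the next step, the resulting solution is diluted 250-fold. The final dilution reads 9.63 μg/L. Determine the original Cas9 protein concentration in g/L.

Overall dilution factor = 15 × 501 × 250 = 1.88 × 10⁶.
Original = 9.63 μg/L × 1.88 × 10⁶ = 1.81 × 10⁷ μg/L = 18.1 g/L.

18.1 g/L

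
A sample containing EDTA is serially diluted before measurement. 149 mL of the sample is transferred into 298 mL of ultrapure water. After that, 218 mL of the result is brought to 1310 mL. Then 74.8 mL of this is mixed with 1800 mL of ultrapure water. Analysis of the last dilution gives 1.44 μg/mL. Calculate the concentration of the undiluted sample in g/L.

Overall dilution factor = 3 × 6.009 × 25.06 = 452.
Original = 1.44 μg/mL × 452 = 651 μg/mL = 0.651 g/L.

0.651 g/L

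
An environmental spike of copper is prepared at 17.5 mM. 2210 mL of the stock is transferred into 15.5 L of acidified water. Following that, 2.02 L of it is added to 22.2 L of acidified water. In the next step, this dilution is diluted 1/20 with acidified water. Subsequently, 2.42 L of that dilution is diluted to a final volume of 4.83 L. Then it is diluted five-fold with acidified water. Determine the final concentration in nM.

913 nM

Overall dilution factor = 8.014 × 11.99 × 20 × 1.996 × 5 = 1.92 × 10⁴.
17.5 mM / 1.92 × 10⁴ = 9.13 × 10⁻⁴ mM = 913 nM.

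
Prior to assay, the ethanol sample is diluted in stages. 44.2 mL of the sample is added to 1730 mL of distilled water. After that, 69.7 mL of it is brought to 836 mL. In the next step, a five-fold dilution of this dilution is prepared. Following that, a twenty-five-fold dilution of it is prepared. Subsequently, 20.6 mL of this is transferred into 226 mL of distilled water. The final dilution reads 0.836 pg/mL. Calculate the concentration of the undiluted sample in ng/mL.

Overall dilution factor = 40.14 × 11.99 × 5 × 25 × 11.97 = 7.20 × 10⁵.
Original = 0.836 pg/mL × 7.20 × 10⁵ = 6.02 × 10⁵ pg/mL = 602 ng/mL.

602 ng/mL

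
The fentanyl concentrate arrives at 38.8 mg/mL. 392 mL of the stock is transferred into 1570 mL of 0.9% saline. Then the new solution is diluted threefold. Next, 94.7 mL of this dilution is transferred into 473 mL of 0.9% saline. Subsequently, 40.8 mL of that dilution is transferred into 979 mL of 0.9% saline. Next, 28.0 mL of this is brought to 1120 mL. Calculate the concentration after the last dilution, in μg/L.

431 μg/L

Overall dilution factor = 5.005 × 3 × 5.995 × 25.00 × 40 = 9.00 × 10⁴.
38.8 mg/mL / 9.00 × 10⁴ = 4.31 × 10⁻⁴ mg/mL = 431 μg/L.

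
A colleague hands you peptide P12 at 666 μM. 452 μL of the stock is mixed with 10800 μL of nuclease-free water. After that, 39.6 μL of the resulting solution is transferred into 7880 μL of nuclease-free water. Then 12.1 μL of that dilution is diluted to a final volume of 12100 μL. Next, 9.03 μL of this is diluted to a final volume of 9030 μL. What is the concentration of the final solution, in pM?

Overall dilution factor = 24.89 × 200.0 × 1000 × 1000 = 4.98 × 10⁹.
666 μM / 4.98 × 10⁹ = 1.34 × 10⁻⁷ μM = 0.134 pM.

0.134 pM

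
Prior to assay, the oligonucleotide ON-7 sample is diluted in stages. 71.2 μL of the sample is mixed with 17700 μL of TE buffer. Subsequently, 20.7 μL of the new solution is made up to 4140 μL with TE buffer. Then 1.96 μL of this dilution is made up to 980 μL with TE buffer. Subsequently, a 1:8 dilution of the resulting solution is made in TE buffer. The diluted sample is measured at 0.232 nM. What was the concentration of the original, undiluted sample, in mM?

Overall dilution factor = 249.6 × 200 × 500 × 8 = 2.00 × 10⁸.
Original = 0.232 nM × 2.00 × 10⁸ = 4.63 × 10⁷ nM = 46.3 mM.

46.3 mM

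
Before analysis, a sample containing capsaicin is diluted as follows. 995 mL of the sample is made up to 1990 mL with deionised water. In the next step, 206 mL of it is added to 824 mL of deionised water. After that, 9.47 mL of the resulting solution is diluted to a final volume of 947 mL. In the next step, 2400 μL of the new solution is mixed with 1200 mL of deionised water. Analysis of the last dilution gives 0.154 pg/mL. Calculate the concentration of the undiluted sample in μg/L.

Overall dilution factor = 2 × 5 × 100 × 501 = 5.01 × 10⁵.
Original = 0.154 pg/mL × 5.01 × 10⁵ = 7.72 × 10⁴ pg/mL = 77.2 μg/L.

77.2 μg/L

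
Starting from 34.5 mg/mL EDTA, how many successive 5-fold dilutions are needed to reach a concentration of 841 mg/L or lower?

Need 5ⁿ ≥ 41.0, so n ≥ log(41.0)/log(5) = 2.31.
Minimum whole steps: n = 3.

3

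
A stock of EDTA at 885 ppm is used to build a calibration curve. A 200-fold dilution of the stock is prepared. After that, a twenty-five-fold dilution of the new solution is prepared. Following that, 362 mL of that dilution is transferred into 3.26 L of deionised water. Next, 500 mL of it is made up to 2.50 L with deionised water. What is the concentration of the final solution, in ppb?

Overall dilution factor = 200 × 25 × 10.01 × 5 = 2.50 × 10⁵.
885 ppm / 2.50 × 10⁵ = 3.54 × 10⁻³ ppm = 3.54 ppb.

3.54 ppb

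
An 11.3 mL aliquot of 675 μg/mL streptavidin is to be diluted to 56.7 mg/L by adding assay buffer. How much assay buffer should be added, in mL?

56.7 mg/L = 56.7 μg/mL.
V₂ = C₁V₁/C₂ = 675 × 11.3 / 56.7 = 135 mL.
Diluent to add = V₂ − V₁ = 135 − 11.3 = 123 mL.

123 mL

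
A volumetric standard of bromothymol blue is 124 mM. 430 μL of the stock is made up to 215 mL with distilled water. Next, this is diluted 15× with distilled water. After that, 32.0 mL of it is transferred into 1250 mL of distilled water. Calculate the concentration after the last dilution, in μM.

0.413 μM

Overall dilution factor = 500 × 15 × 40.06 = 3.00 × 10⁵.
124 mM / 3.00 × 10⁵ = 4.13 × 10⁻⁴ mM = 0.413 μM.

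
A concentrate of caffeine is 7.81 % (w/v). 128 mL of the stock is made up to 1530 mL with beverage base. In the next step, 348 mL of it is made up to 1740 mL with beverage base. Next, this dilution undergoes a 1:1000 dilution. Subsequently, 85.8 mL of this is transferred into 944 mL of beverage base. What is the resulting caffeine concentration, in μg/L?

109 μg/L

Overall dilution factor = 11.95 × 5 × 1000 × 12.00 = 7.17 × 10⁵.
7.81 % (w/v) / 7.17 × 10⁵ = 1.09 × 10⁻⁵ % (w/v) = 109 μg/L.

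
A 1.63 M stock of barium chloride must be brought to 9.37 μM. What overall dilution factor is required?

Factor = C₀/C_target = 1.63 M / 9.37 μM = 1.74 × 10⁵.

1.74 × 10⁵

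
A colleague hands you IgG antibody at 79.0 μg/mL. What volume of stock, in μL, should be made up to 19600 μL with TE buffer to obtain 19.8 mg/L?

4910 μL

19.8 mg/L = 19.8 μg/mL.
V₁ = C₂V₂/C₁ = 19.8 × 19600 / 79.0 = 4912 μL.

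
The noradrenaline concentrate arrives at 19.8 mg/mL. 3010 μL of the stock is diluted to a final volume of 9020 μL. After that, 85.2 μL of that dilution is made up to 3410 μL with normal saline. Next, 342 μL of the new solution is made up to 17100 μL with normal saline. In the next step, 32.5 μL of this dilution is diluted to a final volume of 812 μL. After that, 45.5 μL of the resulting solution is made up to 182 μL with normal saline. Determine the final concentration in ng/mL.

Overall dilution factor = 2.997 × 40.02 × 50 × 24.98 × 4 = 5.99 × 10⁵.
19.8 mg/mL / 5.99 × 10⁵ = 3.30 × 10⁻⁵ mg/mL = 33.0 ng/mL.

33.0 ng/mL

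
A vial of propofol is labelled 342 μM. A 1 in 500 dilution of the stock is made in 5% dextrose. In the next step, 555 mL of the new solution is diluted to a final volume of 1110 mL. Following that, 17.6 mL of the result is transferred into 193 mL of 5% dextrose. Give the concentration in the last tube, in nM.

Overall dilution factor = 500 × 2 × 11.97 = 1.20 × 10⁴.
342 μM / 1.20 × 10⁴ = 0.0286 μM = 28.6 nM.

28.6 nM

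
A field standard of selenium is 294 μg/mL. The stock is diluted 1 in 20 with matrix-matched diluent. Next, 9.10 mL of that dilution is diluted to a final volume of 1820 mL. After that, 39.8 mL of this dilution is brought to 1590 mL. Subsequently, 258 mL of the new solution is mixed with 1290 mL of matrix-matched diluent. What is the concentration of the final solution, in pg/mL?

Overall dilution factor = 20 × 200 × 39.95 × 6 = 9.59 × 10⁵.
294 μg/mL / 9.59 × 10⁵ = 3.07 × 10⁻⁴ μg/mL = 307 pg/mL.

307 pg/mL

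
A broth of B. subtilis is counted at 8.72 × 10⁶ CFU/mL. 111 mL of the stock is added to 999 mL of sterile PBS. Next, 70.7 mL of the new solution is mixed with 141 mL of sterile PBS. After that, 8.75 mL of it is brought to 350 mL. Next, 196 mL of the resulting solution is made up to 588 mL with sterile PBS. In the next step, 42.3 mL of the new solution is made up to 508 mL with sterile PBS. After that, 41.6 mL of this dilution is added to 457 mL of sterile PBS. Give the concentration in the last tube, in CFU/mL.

Overall dilution factor = 10 × 2.994 × 40 × 3 × 12.01 × 11.99 = 5.17 × 10⁵.
8.72 × 10⁶ CFU/mL / 5.17 × 10⁵ = 16.9 CFU/mL.

16.9 CFU/mL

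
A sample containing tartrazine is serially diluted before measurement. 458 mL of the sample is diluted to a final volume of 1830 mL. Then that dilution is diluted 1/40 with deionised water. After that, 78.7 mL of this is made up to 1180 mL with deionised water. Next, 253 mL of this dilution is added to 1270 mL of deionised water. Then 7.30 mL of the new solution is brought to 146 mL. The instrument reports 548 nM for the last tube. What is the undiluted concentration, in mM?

Overall dilution factor = 3.996 × 40 × 14.99 × 6.020 × 20 = 2.89 × 10⁵.
Original = 548 nM × 2.89 × 10⁵ = 1.58 × 10⁸ nM = 158 mM.

158 mM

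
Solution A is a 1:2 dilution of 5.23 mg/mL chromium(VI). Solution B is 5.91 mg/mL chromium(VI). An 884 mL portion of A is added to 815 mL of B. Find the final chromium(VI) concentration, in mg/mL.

4.20 mg/mL

C_A = 5.23 mg/mL / 2 = 2.62 mg/mL.
C_mix = (C_A·V_A + C_B·V_B)/(V_A + V_B) = (2.62×884 + 5.91×815) / 1699 = 4.20 mg/mL.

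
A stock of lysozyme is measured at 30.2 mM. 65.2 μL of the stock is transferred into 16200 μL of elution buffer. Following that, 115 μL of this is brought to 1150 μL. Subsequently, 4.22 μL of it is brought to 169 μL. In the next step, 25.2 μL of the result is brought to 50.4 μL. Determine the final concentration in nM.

Overall dilution factor = 249.5 × 10 × 40.05 × 2 = 2.00 × 10⁵.
30.2 mM / 2.00 × 10⁵ = 1.51 × 10⁻⁴ mM = 151 nM.

151 nM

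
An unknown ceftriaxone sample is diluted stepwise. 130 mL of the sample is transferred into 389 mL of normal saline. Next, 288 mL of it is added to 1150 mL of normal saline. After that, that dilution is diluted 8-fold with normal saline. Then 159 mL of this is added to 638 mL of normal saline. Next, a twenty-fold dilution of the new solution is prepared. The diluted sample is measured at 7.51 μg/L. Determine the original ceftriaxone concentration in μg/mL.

Overall dilution factor = 3.992 × 4.993 × 8 × 5.013 × 20 = 1.60 × 10⁴.
Original = 7.51 μg/L × 1.60 × 10⁴ = 1.20 × 10⁵ μg/L = 120 μg/mL.

120 μg/mL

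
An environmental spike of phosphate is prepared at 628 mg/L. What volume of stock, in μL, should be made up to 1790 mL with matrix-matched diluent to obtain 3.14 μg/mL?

3.14 μg/mL = 3.14 mg/L.
V₁ = C₂V₂/C₁ = 3.14 × 1790 / 628 = 8.95 mL = 8950 μL.

8950 μL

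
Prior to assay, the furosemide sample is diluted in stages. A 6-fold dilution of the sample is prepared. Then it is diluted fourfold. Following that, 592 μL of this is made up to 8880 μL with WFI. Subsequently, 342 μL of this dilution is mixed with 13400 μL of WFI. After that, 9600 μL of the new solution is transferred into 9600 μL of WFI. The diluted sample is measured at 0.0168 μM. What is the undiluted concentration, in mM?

Overall dilution factor = 6 × 4 × 15 × 40.18 × 2 = 2.89 × 10⁴.
Original = 0.0168 μM × 2.89 × 10⁴ = 486 μM = 0.486 mM.

0.486 mM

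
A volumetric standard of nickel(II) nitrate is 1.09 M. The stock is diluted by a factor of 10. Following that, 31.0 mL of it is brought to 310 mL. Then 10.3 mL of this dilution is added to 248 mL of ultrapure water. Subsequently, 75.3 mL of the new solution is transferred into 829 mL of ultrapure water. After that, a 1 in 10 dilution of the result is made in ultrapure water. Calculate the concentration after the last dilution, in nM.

Overall dilution factor = 10 × 10 × 25.08 × 12.01 × 10 = 3.01 × 10⁵.
1.09 M / 3.01 × 10⁵ = 3.62 × 10⁻⁶ M = 3620 nM.

3620 nM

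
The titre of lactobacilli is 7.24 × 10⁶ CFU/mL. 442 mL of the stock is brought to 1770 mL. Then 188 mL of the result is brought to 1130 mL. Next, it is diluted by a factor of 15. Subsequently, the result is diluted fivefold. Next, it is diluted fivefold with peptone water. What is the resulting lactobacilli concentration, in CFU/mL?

802 CFU/mL

Overall dilution factor = 4.005 × 6.011 × 15 × 5 × 5 = 9026.
7.24 × 10⁶ CFU/mL / 9026 = 802 CFU/mL.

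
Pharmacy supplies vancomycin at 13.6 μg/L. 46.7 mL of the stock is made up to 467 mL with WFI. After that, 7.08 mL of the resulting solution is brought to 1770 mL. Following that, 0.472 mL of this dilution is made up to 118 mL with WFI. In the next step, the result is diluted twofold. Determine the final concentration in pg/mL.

Overall dilution factor = 10 × 250 × 250 × 2 = 1.25 × 10⁶.
13.6 μg/L / 1.25 × 10⁶ = 1.09 × 10⁻⁵ μg/L = 0.0109 pg/mL.

0.0109 pg/mL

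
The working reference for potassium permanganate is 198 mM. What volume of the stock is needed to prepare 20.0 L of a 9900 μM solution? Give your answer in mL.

1000 mL

9900 μM = 9.90 mM.
V₁ = C₂V₂/C₁ = 9.90 × 20.0 / 198 = 1.000 L = 1000 mL.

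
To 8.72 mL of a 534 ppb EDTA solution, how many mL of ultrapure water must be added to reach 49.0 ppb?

86.3 mL

V₂ = C₁V₁/C₂ = 534 × 8.72 / 49.0 = 95.0 mL.
Diluent to add = V₂ − V₁ = 95.0 − 8.72 = 86.3 mL.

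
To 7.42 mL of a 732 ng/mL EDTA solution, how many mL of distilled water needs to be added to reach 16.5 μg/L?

322 mL

16.5 μg/L = 16.5 ng/mL.
V₂ = C₁V₁/C₂ = 732 × 7.42 / 16.5 = 329 mL.
Diluent to add = V₂ − V₁ = 329 − 7.42 = 322 mL.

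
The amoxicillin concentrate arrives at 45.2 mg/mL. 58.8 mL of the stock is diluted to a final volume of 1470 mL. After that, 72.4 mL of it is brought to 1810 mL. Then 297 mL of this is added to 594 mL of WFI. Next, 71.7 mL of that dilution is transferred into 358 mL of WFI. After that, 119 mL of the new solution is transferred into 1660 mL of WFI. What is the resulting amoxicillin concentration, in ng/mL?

Overall dilution factor = 25 × 25 × 3 × 5.993 × 14.95 = 1.68 × 10⁵.
45.2 mg/mL / 1.68 × 10⁵ = 2.69 × 10⁻⁴ mg/mL = 269 ng/mL.

269 ng/mL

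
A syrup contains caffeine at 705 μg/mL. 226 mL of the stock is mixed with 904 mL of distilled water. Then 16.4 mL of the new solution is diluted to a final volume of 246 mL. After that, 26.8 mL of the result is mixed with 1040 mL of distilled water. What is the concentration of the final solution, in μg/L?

236 μg/L

Overall dilution factor = 5 × 15 × 39.81 = 2985.
705 μg/mL / 2985 = 0.236 μg/mL = 236 μg/L.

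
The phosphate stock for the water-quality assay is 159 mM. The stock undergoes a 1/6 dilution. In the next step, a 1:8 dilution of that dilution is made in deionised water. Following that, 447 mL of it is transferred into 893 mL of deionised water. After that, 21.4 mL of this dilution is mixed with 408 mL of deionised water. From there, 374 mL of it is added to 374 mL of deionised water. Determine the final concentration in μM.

Overall dilution factor = 6 × 8 × 2.998 × 20.07 × 2 = 5775.
159 mM / 5775 = 0.0275 mM = 27.5 μM.

27.5 μM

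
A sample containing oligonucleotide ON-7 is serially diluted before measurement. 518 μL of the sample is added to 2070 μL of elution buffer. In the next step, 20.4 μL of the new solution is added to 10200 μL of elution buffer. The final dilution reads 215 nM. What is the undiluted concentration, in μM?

Overall dilution factor = 4.996 × 501 = 2503.
Original = 215 nM × 2503 = 5.38 × 10⁵ nM = 538 μM.

538 μM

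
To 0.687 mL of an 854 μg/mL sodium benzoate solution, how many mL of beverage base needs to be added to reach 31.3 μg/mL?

18.1 mL

V₂ = C₁V₁/C₂ = 854 × 0.687 / 31.3 = 18.7 mL.
Diluent to add = V₂ − V₁ = 18.7 − 0.687 = 18.1 mL.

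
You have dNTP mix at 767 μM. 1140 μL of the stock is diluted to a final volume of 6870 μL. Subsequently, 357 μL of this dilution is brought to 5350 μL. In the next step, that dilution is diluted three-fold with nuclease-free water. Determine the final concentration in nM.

2830 nM

Overall dilution factor = 6.026 × 14.99 × 3 = 271.
767 μM / 271 = 2.83 μM = 2830 nM.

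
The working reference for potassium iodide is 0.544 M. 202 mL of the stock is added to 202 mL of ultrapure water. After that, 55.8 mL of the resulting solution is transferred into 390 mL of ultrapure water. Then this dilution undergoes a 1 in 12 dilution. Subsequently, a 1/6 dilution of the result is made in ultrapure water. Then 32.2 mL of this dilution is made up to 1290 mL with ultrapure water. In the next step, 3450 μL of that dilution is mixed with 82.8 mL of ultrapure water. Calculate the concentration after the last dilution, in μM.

Overall dilution factor = 2 × 7.989 × 12 × 6 × 40.06 × 25 = 1.15 × 10⁶.
0.544 M / 1.15 × 10⁶ = 4.72 × 10⁻⁷ M = 0.472 μM.

0.472 μM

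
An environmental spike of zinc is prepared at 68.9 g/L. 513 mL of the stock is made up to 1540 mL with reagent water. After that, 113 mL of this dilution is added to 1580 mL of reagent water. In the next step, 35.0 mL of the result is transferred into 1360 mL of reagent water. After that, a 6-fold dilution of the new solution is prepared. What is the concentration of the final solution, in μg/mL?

6.41 μg/mL

Overall dilution factor = 3.002 × 14.98 × 39.86 × 6 = 1.08 × 10⁴.
68.9 g/L / 1.08 × 10⁴ = 6.41 × 10⁻³ g/L = 6.41 μg/mL.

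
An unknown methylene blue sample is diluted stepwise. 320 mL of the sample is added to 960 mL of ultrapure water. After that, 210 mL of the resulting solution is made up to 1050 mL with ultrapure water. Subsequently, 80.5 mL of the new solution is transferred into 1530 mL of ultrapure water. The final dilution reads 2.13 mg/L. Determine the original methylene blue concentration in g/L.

0.852 g/L

Overall dilution factor = 4 × 5 × 20.01 = 400.
Original = 2.13 mg/L × 400 = 852 mg/L = 0.852 g/L.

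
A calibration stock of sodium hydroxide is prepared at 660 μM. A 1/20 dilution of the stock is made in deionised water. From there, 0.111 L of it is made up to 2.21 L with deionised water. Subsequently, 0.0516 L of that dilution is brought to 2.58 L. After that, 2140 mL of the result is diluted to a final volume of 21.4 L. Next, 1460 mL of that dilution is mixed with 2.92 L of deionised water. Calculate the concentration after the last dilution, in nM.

1.10 nM

Overall dilution factor = 20 × 19.91 × 50 × 10 × 3 = 5.97 × 10⁵.
660 μM / 5.97 × 10⁵ = 1.10 × 10⁻³ μM = 1.10 nM.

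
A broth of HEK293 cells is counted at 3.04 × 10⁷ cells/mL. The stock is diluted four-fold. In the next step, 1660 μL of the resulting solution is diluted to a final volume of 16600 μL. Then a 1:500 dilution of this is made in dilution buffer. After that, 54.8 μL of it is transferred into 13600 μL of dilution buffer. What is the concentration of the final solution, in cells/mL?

Overall dilution factor = 4 × 10 × 500 × 249.2 = 4.98 × 10⁶.
3.04 × 10⁷ cells/mL / 4.98 × 10⁶ = 6.10 cells/mL.

6.10 cells/mL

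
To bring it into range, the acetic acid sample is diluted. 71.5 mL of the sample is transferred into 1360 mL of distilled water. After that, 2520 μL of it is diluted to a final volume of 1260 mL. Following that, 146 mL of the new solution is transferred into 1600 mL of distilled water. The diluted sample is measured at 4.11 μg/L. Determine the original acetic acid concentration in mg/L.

Overall dilution factor = 20.02 × 500 × 11.96 = 1.20 × 10⁵.
Original = 4.11 μg/L × 1.20 × 10⁵ = 4.92 × 10⁵ μg/L = 492 mg/L.

492 mg/L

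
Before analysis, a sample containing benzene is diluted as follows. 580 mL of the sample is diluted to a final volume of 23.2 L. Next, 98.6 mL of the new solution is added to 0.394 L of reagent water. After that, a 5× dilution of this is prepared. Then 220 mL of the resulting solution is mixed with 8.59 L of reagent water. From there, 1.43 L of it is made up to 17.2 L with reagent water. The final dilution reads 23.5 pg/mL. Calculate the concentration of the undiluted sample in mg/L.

Overall dilution factor = 40 × 4.996 × 5 × 40.05 × 12.03 = 4.81 × 10⁵.
Original = 23.5 pg/mL × 4.81 × 10⁵ = 1.13 × 10⁷ pg/mL = 11.3 mg/L.

11.3 mg/L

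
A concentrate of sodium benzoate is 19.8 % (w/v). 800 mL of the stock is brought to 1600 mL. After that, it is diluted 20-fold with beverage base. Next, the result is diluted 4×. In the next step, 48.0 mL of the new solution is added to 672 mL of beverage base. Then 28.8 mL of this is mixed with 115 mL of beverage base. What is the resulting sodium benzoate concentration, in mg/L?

Overall dilution factor = 2 × 20 × 4 × 15 × 4.993 = 1.20 × 10⁴.
19.8 % (w/v) / 1.20 × 10⁴ = 1.65 × 10⁻³ % (w/v) = 16.5 mg/L.

16.5 mg/L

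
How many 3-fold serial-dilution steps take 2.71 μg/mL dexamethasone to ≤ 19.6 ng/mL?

5

Need 3ⁿ ≥ 138, so n ≥ log(138)/log(3) = 4.49.
Minimum whole steps: n = 5.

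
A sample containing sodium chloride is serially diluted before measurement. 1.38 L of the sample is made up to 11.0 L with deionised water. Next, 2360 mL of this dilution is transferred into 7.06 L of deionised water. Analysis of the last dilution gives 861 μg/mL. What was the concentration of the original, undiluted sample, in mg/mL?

27.4 mg/mL

Overall dilution factor = 7.971 × 3.992 = 31.8.
Original = 861 μg/mL × 31.8 = 2.74 × 10⁴ μg/mL = 27.4 mg/mL.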